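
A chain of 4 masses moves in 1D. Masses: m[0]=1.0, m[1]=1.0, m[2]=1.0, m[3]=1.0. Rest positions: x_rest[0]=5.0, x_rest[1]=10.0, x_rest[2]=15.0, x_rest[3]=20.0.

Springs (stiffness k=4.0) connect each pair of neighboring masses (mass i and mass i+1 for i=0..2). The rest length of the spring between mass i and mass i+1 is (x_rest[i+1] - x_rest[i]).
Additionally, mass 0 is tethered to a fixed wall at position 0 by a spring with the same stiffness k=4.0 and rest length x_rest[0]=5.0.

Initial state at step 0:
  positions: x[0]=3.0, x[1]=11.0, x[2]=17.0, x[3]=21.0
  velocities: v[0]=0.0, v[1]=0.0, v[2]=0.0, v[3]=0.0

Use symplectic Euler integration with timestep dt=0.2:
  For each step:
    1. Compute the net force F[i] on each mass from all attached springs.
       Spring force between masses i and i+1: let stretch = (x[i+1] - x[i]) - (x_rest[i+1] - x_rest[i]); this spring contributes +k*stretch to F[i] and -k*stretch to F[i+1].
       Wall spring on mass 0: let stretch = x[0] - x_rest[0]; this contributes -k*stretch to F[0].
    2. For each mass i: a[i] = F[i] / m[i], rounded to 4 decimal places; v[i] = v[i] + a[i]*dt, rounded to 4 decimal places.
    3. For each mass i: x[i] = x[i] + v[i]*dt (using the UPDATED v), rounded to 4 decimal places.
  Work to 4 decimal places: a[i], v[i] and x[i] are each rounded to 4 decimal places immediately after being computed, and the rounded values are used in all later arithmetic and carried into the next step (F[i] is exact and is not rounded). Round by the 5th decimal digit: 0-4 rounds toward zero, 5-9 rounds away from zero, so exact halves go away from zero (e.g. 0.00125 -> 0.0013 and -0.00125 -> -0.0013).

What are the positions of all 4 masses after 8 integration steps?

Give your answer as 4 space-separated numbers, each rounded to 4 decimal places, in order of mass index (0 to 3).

Answer: 4.6871 11.6437 15.7946 19.3699

Derivation:
Step 0: x=[3.0000 11.0000 17.0000 21.0000] v=[0.0000 0.0000 0.0000 0.0000]
Step 1: x=[3.8000 10.6800 16.6800 21.1600] v=[4.0000 -1.6000 -1.6000 0.8000]
Step 2: x=[5.0928 10.2192 16.1168 21.4032] v=[6.4640 -2.3040 -2.8160 1.2160]
Step 3: x=[6.3910 9.8818 15.4558 21.6006] v=[6.4909 -1.6870 -3.3050 0.9869]
Step 4: x=[7.2251 9.8777 14.8861 21.6148] v=[4.1707 -0.0204 -2.8484 0.0711]
Step 5: x=[7.3276 10.2505 14.5917 21.3524] v=[0.5127 1.8642 -1.4722 -1.3119]
Step 6: x=[6.7254 10.8503 14.6844 20.8083] v=[-3.0111 2.9988 0.4634 -2.7205]
Step 7: x=[5.7071 11.4035 15.1434 20.0844] v=[-5.0915 2.7662 2.2952 -3.6196]
Step 8: x=[4.6871 11.6437 15.7946 19.3699] v=[-5.1001 1.2010 3.2561 -3.5724]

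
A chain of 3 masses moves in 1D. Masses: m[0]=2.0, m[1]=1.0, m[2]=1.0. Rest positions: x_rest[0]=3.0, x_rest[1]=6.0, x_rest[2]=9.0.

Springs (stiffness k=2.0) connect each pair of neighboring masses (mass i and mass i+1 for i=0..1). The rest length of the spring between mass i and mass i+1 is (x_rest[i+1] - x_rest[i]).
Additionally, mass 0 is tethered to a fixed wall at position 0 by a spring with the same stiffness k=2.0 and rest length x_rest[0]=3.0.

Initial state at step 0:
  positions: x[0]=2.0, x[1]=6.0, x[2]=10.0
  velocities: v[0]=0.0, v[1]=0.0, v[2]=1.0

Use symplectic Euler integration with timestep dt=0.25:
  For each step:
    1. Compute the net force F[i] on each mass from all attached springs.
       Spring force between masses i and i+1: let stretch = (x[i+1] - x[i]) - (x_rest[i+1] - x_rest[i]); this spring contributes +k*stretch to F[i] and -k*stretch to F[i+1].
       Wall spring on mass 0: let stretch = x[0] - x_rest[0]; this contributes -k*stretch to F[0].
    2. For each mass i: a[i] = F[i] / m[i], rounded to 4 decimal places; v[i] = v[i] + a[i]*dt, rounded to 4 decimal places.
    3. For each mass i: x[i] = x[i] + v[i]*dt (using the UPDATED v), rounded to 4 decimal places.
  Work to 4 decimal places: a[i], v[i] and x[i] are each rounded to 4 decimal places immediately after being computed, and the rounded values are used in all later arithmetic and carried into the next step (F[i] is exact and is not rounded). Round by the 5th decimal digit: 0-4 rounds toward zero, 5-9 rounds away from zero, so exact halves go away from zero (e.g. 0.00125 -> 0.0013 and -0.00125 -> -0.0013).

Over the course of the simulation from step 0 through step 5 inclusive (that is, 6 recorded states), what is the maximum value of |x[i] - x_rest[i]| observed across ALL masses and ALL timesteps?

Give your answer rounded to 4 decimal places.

Answer: 1.1250

Derivation:
Step 0: x=[2.0000 6.0000 10.0000] v=[0.0000 0.0000 1.0000]
Step 1: x=[2.1250 6.0000 10.1250] v=[0.5000 0.0000 0.5000]
Step 2: x=[2.3594 6.0313 10.1094] v=[0.9375 0.1250 -0.0625]
Step 3: x=[2.6758 6.1133 9.9590] v=[1.2656 0.3281 -0.6016]
Step 4: x=[3.0398 6.2464 9.7029] v=[1.4560 0.5322 -1.0245]
Step 5: x=[3.4142 6.4107 9.3897] v=[1.4977 0.6572 -1.2528]
Max displacement = 1.1250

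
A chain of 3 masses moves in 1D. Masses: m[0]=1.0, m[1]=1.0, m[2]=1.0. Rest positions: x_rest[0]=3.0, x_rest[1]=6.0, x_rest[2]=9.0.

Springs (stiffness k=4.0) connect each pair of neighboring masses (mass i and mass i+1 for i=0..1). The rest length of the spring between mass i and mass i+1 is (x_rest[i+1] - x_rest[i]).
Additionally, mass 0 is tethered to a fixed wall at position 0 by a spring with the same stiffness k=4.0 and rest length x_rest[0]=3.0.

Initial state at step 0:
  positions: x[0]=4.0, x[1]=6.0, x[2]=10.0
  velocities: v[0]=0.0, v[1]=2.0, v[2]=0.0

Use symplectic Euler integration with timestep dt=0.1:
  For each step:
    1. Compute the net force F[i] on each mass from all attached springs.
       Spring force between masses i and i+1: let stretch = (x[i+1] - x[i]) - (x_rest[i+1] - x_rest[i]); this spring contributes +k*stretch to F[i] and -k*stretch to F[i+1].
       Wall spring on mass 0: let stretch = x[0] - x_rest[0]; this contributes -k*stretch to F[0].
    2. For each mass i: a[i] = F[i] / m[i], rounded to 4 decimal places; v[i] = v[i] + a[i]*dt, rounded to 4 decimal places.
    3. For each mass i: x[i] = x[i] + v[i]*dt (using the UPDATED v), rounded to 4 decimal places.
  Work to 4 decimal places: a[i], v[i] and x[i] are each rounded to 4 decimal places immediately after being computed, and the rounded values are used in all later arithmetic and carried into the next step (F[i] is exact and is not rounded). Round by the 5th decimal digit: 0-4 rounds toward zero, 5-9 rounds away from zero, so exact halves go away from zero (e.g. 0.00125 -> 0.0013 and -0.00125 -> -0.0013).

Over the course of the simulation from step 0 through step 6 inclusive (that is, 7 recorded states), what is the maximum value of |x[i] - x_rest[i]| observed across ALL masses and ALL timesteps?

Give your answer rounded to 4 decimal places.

Step 0: x=[4.0000 6.0000 10.0000] v=[0.0000 2.0000 0.0000]
Step 1: x=[3.9200 6.2800 9.9600] v=[-0.8000 2.8000 -0.4000]
Step 2: x=[3.7776 6.6128 9.8928] v=[-1.4240 3.3280 -0.6720]
Step 3: x=[3.5975 6.9634 9.8144] v=[-1.8010 3.5059 -0.7840]
Step 4: x=[3.4081 7.2934 9.7420] v=[-1.8936 3.2999 -0.7244]
Step 5: x=[3.2378 7.5659 9.6916] v=[-1.7027 2.7252 -0.5038]
Step 6: x=[3.1111 7.7503 9.6762] v=[-1.2666 1.8442 -0.1541]
Max displacement = 1.7503

Answer: 1.7503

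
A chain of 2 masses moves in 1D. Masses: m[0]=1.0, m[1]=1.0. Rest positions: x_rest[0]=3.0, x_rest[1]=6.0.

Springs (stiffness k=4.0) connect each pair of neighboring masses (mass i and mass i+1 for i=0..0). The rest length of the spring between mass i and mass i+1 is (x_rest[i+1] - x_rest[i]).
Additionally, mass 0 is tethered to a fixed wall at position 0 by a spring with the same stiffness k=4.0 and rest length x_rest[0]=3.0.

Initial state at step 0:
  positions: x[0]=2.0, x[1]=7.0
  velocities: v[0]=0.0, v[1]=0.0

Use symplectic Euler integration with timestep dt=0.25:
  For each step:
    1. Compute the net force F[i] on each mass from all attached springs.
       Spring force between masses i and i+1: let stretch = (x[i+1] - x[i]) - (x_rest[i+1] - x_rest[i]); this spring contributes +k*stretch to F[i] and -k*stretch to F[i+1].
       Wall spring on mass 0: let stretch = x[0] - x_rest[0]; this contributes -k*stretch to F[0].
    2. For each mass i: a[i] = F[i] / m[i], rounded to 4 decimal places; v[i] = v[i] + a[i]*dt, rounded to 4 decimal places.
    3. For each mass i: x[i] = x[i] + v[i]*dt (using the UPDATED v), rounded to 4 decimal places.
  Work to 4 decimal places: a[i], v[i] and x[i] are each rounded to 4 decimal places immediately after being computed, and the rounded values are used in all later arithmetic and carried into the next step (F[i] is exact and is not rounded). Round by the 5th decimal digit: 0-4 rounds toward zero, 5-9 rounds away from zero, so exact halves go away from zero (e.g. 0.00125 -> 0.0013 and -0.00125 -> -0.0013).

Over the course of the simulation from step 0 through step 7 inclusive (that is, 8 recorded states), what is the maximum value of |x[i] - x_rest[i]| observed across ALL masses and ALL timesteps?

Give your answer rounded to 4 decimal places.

Answer: 1.3979

Derivation:
Step 0: x=[2.0000 7.0000] v=[0.0000 0.0000]
Step 1: x=[2.7500 6.5000] v=[3.0000 -2.0000]
Step 2: x=[3.7500 5.8125] v=[4.0000 -2.7500]
Step 3: x=[4.3281 5.3594] v=[2.3125 -1.8125]
Step 4: x=[4.0820 5.3985] v=[-0.9843 0.1562]
Step 5: x=[3.1446 5.8584] v=[-3.7498 1.8397]
Step 6: x=[2.0995 6.3899] v=[-4.1806 2.1259]
Step 7: x=[1.6021 6.5988] v=[-1.9897 0.8355]
Max displacement = 1.3979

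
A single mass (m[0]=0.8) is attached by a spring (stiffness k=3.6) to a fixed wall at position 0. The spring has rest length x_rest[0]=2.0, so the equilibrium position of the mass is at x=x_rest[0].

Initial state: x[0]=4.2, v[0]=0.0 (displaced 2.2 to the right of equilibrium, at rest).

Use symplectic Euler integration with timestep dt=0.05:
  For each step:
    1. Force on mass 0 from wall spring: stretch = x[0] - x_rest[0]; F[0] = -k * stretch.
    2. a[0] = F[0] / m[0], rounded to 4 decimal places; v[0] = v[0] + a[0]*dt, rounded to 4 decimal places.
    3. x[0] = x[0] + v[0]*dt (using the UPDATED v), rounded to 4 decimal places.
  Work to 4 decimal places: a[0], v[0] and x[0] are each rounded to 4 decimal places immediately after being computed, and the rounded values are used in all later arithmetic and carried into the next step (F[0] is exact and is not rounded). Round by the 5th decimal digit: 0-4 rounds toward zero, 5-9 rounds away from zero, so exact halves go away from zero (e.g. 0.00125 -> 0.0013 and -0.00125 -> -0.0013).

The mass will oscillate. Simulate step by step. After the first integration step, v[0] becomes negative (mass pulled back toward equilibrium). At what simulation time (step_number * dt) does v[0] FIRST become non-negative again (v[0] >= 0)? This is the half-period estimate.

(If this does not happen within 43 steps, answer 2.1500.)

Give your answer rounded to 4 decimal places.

Step 0: x=[4.2000] v=[0.0000]
Step 1: x=[4.1753] v=[-0.4950]
Step 2: x=[4.1261] v=[-0.9844]
Step 3: x=[4.0530] v=[-1.4628]
Step 4: x=[3.9568] v=[-1.9247]
Step 5: x=[3.8386] v=[-2.3650]
Step 6: x=[3.6997] v=[-2.7787]
Step 7: x=[3.5416] v=[-3.1611]
Step 8: x=[3.3662] v=[-3.5080]
Step 9: x=[3.1754] v=[-3.8154]
Step 10: x=[2.9714] v=[-4.0799]
Step 11: x=[2.7565] v=[-4.2985]
Step 12: x=[2.5331] v=[-4.4687]
Step 13: x=[2.3037] v=[-4.5887]
Step 14: x=[2.0709] v=[-4.6570]
Step 15: x=[1.8373] v=[-4.6730]
Step 16: x=[1.6055] v=[-4.6364]
Step 17: x=[1.3781] v=[-4.5476]
Step 18: x=[1.1577] v=[-4.4077]
Step 19: x=[0.9468] v=[-4.2182]
Step 20: x=[0.7477] v=[-3.9812]
Step 21: x=[0.5627] v=[-3.6994]
Step 22: x=[0.3939] v=[-3.3760]
Step 23: x=[0.2432] v=[-3.0146]
Step 24: x=[0.1122] v=[-2.6193]
Step 25: x=[0.0025] v=[-2.1945]
Step 26: x=[-0.0848] v=[-1.7451]
Step 27: x=[-0.1486] v=[-1.2760]
Step 28: x=[-0.1882] v=[-0.7926]
Step 29: x=[-0.2032] v=[-0.3003]
Step 30: x=[-0.1934] v=[0.1954]
First v>=0 after going negative at step 30, time=1.5000

Answer: 1.5000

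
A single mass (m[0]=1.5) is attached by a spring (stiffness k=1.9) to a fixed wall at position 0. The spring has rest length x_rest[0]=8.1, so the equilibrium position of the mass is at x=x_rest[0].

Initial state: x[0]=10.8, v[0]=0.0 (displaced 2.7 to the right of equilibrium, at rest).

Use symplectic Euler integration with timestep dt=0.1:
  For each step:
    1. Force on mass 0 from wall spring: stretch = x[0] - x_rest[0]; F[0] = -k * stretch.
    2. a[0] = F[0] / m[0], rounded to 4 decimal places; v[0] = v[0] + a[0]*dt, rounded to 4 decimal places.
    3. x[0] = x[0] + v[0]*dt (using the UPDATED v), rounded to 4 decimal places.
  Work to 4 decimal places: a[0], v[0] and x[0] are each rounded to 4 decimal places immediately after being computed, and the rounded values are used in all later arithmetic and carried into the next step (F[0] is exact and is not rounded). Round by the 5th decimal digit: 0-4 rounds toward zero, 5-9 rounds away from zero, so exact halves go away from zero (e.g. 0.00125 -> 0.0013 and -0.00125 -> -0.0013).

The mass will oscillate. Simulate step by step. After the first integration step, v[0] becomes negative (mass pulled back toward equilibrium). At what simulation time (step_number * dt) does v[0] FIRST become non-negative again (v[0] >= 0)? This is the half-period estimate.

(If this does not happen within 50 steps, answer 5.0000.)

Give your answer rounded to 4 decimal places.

Step 0: x=[10.8000] v=[0.0000]
Step 1: x=[10.7658] v=[-0.3420]
Step 2: x=[10.6978] v=[-0.6797]
Step 3: x=[10.5969] v=[-1.0088]
Step 4: x=[10.4644] v=[-1.3251]
Step 5: x=[10.3019] v=[-1.6246]
Step 6: x=[10.1116] v=[-1.9035]
Step 7: x=[9.8958] v=[-2.1583]
Step 8: x=[9.6572] v=[-2.3858]
Step 9: x=[9.3989] v=[-2.5831]
Step 10: x=[9.1241] v=[-2.7476]
Step 11: x=[8.8364] v=[-2.8773]
Step 12: x=[8.5393] v=[-2.9706]
Step 13: x=[8.2367] v=[-3.0262]
Step 14: x=[7.9324] v=[-3.0435]
Step 15: x=[7.6302] v=[-3.0223]
Step 16: x=[7.3339] v=[-2.9628]
Step 17: x=[7.0473] v=[-2.8658]
Step 18: x=[6.7741] v=[-2.7325]
Step 19: x=[6.5176] v=[-2.5646]
Step 20: x=[6.2812] v=[-2.3642]
Step 21: x=[6.0678] v=[-2.1338]
Step 22: x=[5.8802] v=[-1.8764]
Step 23: x=[5.7207] v=[-1.5952]
Step 24: x=[5.5913] v=[-1.2938]
Step 25: x=[5.4937] v=[-0.9760]
Step 26: x=[5.4291] v=[-0.6459]
Step 27: x=[5.3983] v=[-0.3076]
Step 28: x=[5.4018] v=[0.0346]
First v>=0 after going negative at step 28, time=2.8000

Answer: 2.8000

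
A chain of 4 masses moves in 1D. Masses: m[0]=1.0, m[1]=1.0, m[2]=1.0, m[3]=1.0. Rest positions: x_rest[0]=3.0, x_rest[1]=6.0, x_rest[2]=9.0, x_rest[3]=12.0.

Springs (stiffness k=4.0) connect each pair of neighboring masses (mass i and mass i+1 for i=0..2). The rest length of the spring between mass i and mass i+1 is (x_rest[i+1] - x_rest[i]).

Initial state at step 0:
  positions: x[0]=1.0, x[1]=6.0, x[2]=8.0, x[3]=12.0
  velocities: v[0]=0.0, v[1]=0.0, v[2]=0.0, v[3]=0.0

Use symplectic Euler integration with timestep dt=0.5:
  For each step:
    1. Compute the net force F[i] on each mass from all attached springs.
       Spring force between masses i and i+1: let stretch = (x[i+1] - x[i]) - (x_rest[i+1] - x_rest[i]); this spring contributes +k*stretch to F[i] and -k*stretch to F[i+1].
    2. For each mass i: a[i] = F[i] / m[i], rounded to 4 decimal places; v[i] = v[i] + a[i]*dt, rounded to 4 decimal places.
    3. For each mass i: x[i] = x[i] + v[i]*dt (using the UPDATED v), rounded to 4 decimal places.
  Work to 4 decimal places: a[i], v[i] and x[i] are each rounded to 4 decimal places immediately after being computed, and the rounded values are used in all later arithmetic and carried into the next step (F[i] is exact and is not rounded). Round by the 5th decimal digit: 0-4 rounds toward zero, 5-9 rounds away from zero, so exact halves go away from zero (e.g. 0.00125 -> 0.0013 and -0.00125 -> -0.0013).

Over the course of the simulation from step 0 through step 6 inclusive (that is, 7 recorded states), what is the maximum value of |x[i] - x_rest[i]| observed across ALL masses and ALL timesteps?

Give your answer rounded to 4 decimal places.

Step 0: x=[1.0000 6.0000 8.0000 12.0000] v=[0.0000 0.0000 0.0000 0.0000]
Step 1: x=[3.0000 3.0000 10.0000 11.0000] v=[4.0000 -6.0000 4.0000 -2.0000]
Step 2: x=[2.0000 7.0000 6.0000 12.0000] v=[-2.0000 8.0000 -8.0000 2.0000]
Step 3: x=[3.0000 5.0000 9.0000 10.0000] v=[2.0000 -4.0000 6.0000 -4.0000]
Step 4: x=[3.0000 5.0000 9.0000 10.0000] v=[0.0000 0.0000 0.0000 0.0000]
Step 5: x=[2.0000 7.0000 6.0000 12.0000] v=[-2.0000 4.0000 -6.0000 4.0000]
Step 6: x=[3.0000 3.0000 10.0000 11.0000] v=[2.0000 -8.0000 8.0000 -2.0000]
Max displacement = 3.0000

Answer: 3.0000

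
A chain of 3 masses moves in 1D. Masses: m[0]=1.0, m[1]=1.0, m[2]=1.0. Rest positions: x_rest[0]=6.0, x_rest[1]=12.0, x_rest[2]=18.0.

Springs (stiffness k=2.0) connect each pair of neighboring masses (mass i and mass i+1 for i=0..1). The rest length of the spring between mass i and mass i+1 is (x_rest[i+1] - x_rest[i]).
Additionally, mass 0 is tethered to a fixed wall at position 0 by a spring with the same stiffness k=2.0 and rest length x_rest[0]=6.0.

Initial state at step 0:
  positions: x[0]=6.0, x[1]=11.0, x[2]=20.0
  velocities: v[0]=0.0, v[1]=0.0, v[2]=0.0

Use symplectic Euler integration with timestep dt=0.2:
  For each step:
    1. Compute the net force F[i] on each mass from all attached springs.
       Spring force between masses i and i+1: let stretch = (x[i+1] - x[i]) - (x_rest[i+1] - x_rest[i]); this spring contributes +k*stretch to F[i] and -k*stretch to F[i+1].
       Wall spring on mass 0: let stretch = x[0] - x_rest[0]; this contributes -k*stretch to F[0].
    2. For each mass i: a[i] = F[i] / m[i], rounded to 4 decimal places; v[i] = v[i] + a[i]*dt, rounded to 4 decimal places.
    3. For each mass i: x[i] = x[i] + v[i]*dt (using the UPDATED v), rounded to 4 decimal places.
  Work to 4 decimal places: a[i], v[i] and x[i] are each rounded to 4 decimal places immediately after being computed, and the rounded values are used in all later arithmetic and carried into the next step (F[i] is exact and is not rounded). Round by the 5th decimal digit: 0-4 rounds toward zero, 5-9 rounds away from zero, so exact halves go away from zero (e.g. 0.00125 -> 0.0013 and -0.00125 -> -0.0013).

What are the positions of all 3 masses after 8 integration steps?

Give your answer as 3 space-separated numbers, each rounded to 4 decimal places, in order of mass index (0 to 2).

Step 0: x=[6.0000 11.0000 20.0000] v=[0.0000 0.0000 0.0000]
Step 1: x=[5.9200 11.3200 19.7600] v=[-0.4000 1.6000 -1.2000]
Step 2: x=[5.7984 11.8832 19.3248] v=[-0.6080 2.8160 -2.1760]
Step 3: x=[5.6997 12.5549 18.7743] v=[-0.4934 3.3587 -2.7526]
Step 4: x=[5.6935 13.1758 18.2062] v=[-0.0312 3.1044 -2.8404]
Step 5: x=[5.8304 13.6005 17.7157] v=[0.6843 2.1236 -2.4526]
Step 6: x=[6.1224 13.7328 17.3760] v=[1.4602 0.6616 -1.6987]
Step 7: x=[6.5335 13.5477 17.2248] v=[2.0554 -0.9253 -0.7560]
Step 8: x=[6.9830 13.0957 17.2594] v=[2.2477 -2.2601 0.1732]

Answer: 6.9830 13.0957 17.2594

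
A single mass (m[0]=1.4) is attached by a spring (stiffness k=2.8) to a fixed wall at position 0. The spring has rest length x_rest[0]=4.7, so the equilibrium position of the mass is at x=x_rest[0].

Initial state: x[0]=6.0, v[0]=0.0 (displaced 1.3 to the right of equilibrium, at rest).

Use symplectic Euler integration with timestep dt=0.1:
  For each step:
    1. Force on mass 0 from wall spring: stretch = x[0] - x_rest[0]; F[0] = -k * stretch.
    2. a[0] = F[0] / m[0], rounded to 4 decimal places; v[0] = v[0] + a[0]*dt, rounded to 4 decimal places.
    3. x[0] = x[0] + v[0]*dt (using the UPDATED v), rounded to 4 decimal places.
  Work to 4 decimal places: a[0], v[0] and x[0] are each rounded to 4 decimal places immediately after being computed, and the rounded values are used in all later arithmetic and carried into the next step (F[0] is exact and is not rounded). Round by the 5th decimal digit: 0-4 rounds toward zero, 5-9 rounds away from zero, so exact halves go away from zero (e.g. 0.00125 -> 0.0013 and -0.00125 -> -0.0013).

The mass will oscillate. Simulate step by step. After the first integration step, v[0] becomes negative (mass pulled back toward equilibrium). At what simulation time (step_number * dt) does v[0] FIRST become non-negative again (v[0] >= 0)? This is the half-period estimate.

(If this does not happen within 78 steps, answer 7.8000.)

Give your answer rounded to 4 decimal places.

Step 0: x=[6.0000] v=[0.0000]
Step 1: x=[5.9740] v=[-0.2600]
Step 2: x=[5.9225] v=[-0.5148]
Step 3: x=[5.8466] v=[-0.7593]
Step 4: x=[5.7477] v=[-0.9886]
Step 5: x=[5.6279] v=[-1.1981]
Step 6: x=[5.4895] v=[-1.3837]
Step 7: x=[5.3353] v=[-1.5416]
Step 8: x=[5.1684] v=[-1.6687]
Step 9: x=[4.9922] v=[-1.7624]
Step 10: x=[4.8101] v=[-1.8208]
Step 11: x=[4.6258] v=[-1.8428]
Step 12: x=[4.4430] v=[-1.8280]
Step 13: x=[4.2653] v=[-1.7766]
Step 14: x=[4.0963] v=[-1.6897]
Step 15: x=[3.9394] v=[-1.5690]
Step 16: x=[3.7977] v=[-1.4169]
Step 17: x=[3.6741] v=[-1.2364]
Step 18: x=[3.5710] v=[-1.0312]
Step 19: x=[3.4905] v=[-0.8054]
Step 20: x=[3.4342] v=[-0.5635]
Step 21: x=[3.4032] v=[-0.3103]
Step 22: x=[3.3981] v=[-0.0509]
Step 23: x=[3.4191] v=[0.2095]
First v>=0 after going negative at step 23, time=2.3000

Answer: 2.3000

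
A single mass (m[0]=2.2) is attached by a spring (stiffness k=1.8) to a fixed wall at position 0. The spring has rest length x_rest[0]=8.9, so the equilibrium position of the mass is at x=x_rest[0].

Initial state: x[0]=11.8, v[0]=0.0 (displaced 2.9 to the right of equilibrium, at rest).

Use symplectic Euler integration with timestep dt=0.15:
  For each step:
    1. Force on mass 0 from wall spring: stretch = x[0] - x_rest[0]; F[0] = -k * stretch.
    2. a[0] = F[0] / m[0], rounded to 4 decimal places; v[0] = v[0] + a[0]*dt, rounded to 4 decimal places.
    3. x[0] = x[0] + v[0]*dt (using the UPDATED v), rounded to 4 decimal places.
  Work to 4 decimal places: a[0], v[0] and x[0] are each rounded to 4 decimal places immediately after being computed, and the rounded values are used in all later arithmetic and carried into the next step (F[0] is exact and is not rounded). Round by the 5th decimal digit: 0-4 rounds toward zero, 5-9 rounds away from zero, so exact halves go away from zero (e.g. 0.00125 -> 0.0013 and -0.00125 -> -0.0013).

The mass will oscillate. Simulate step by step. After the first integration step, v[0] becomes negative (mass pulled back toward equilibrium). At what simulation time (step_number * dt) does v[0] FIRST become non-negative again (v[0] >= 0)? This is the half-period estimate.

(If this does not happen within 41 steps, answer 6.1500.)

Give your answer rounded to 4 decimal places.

Answer: 3.6000

Derivation:
Step 0: x=[11.8000] v=[0.0000]
Step 1: x=[11.7466] v=[-0.3559]
Step 2: x=[11.6408] v=[-0.7053]
Step 3: x=[11.4845] v=[-1.0417]
Step 4: x=[11.2807] v=[-1.3589]
Step 5: x=[11.0330] v=[-1.6511]
Step 6: x=[10.7461] v=[-1.9129]
Step 7: x=[10.4252] v=[-2.1395]
Step 8: x=[10.0762] v=[-2.3267]
Step 9: x=[9.7056] v=[-2.4710]
Step 10: x=[9.3201] v=[-2.5699]
Step 11: x=[8.9269] v=[-2.6215]
Step 12: x=[8.5332] v=[-2.6248]
Step 13: x=[8.1462] v=[-2.5798]
Step 14: x=[7.7731] v=[-2.4873]
Step 15: x=[7.4208] v=[-2.3490]
Step 16: x=[7.0957] v=[-2.1675]
Step 17: x=[6.8038] v=[-1.9461]
Step 18: x=[6.5505] v=[-1.6888]
Step 19: x=[6.3404] v=[-1.4005]
Step 20: x=[6.1774] v=[-1.0864]
Step 21: x=[6.0646] v=[-0.7523]
Step 22: x=[6.0040] v=[-0.4043]
Step 23: x=[5.9967] v=[-0.0489]
Step 24: x=[6.0428] v=[0.3074]
First v>=0 after going negative at step 24, time=3.6000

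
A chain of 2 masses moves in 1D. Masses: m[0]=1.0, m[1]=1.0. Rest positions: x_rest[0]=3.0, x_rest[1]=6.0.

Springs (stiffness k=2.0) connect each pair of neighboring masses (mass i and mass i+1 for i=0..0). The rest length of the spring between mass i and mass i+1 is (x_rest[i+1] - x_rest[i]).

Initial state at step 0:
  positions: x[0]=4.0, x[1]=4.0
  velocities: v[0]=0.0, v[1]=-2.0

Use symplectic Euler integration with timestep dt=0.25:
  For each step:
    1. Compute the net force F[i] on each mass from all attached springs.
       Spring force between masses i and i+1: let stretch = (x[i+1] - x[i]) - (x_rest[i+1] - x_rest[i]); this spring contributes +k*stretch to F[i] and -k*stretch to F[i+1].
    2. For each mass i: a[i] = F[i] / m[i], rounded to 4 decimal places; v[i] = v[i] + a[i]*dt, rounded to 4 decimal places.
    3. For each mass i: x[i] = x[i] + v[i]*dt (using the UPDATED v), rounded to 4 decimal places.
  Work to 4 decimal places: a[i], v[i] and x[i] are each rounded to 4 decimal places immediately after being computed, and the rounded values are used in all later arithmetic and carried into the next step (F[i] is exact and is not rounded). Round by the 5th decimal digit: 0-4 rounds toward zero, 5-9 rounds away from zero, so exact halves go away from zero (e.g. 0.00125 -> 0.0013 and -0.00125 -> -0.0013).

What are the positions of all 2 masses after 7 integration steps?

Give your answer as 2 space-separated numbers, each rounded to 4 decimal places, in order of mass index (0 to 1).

Answer: -0.6838 5.1839

Derivation:
Step 0: x=[4.0000 4.0000] v=[0.0000 -2.0000]
Step 1: x=[3.6250 3.8750] v=[-1.5000 -0.5000]
Step 2: x=[2.9063 4.0938] v=[-2.8750 0.8750]
Step 3: x=[1.9610 4.5391] v=[-3.7813 1.7813]
Step 4: x=[0.9629 5.0372] v=[-3.9923 1.9923]
Step 5: x=[0.0991 5.4010] v=[-3.4552 1.4552]
Step 6: x=[-0.4770 5.4771] v=[-2.3043 0.3043]
Step 7: x=[-0.6838 5.1839] v=[-0.8273 -1.1728]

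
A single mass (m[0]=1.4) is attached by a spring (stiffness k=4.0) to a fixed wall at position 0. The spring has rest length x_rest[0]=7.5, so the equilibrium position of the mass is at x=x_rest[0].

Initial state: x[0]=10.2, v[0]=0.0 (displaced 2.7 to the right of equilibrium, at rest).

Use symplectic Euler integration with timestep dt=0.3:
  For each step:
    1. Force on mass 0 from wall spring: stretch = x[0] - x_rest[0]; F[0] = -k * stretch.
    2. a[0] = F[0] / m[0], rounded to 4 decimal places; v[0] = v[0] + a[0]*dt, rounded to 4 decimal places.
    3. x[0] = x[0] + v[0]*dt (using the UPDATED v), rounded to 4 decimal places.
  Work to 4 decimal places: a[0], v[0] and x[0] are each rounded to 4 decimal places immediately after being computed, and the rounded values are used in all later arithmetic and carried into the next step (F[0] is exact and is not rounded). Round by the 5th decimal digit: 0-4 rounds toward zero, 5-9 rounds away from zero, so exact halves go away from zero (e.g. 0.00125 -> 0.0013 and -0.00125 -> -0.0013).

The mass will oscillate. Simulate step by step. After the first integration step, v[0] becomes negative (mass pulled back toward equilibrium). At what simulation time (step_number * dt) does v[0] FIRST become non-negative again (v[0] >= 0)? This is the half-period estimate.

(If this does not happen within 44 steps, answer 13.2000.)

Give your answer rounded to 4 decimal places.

Step 0: x=[10.2000] v=[0.0000]
Step 1: x=[9.5057] v=[-2.3143]
Step 2: x=[8.2957] v=[-4.0335]
Step 3: x=[6.8811] v=[-4.7155]
Step 4: x=[5.6256] v=[-4.1850]
Step 5: x=[4.8521] v=[-2.5784]
Step 6: x=[4.7595] v=[-0.3088]
Step 7: x=[5.3716] v=[2.0402]
First v>=0 after going negative at step 7, time=2.1000

Answer: 2.1000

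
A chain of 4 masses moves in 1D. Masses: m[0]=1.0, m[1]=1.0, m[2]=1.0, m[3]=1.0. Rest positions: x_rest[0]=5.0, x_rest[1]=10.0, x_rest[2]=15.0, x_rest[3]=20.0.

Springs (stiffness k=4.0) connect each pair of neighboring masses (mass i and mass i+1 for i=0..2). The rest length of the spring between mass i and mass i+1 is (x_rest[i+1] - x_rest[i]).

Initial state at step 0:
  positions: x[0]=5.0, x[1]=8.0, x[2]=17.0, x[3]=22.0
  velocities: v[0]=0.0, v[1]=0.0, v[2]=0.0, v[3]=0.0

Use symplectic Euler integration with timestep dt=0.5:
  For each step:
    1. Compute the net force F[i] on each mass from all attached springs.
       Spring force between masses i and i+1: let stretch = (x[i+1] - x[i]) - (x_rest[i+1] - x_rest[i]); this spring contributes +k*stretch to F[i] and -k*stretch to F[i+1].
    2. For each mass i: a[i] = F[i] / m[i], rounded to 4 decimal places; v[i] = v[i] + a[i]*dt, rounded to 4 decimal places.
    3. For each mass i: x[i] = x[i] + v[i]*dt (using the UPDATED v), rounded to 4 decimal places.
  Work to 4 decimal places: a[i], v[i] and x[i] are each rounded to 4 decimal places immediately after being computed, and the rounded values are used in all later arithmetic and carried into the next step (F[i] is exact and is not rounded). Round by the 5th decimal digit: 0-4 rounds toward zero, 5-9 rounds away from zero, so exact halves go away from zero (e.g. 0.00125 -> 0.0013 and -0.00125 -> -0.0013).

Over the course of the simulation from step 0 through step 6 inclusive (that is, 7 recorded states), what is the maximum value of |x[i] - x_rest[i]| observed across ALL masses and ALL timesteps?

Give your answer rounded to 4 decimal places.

Answer: 4.0000

Derivation:
Step 0: x=[5.0000 8.0000 17.0000 22.0000] v=[0.0000 0.0000 0.0000 0.0000]
Step 1: x=[3.0000 14.0000 13.0000 22.0000] v=[-4.0000 12.0000 -8.0000 0.0000]
Step 2: x=[7.0000 8.0000 19.0000 18.0000] v=[8.0000 -12.0000 12.0000 -8.0000]
Step 3: x=[7.0000 12.0000 13.0000 20.0000] v=[0.0000 8.0000 -12.0000 4.0000]
Step 4: x=[7.0000 12.0000 13.0000 20.0000] v=[0.0000 0.0000 0.0000 0.0000]
Step 5: x=[7.0000 8.0000 19.0000 18.0000] v=[0.0000 -8.0000 12.0000 -4.0000]
Step 6: x=[3.0000 14.0000 13.0000 22.0000] v=[-8.0000 12.0000 -12.0000 8.0000]
Max displacement = 4.0000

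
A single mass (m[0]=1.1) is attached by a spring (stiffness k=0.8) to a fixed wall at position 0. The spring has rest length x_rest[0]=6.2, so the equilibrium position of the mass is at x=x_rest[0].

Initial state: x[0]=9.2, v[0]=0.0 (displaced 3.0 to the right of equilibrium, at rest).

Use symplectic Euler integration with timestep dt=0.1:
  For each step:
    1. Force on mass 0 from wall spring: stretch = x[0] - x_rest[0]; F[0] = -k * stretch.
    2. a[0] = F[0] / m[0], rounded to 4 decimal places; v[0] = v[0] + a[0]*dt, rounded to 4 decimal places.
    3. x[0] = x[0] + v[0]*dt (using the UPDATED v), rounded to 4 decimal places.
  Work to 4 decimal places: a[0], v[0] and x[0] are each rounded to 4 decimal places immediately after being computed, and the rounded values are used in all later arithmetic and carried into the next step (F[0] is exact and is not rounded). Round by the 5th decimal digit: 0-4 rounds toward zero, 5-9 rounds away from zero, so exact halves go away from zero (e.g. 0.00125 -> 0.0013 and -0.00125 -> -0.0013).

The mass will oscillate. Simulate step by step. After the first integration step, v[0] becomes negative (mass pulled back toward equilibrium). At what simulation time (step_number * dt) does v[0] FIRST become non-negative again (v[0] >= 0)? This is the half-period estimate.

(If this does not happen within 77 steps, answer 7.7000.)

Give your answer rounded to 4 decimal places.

Answer: 3.7000

Derivation:
Step 0: x=[9.2000] v=[0.0000]
Step 1: x=[9.1782] v=[-0.2182]
Step 2: x=[9.1347] v=[-0.4348]
Step 3: x=[9.0699] v=[-0.6482]
Step 4: x=[8.9842] v=[-0.8569]
Step 5: x=[8.8783] v=[-1.0594]
Step 6: x=[8.7529] v=[-1.2542]
Step 7: x=[8.6089] v=[-1.4399]
Step 8: x=[8.4474] v=[-1.6151]
Step 9: x=[8.2695] v=[-1.7786]
Step 10: x=[8.0766] v=[-1.9291]
Step 11: x=[7.8700] v=[-2.0656]
Step 12: x=[7.6513] v=[-2.1871]
Step 13: x=[7.4220] v=[-2.2927]
Step 14: x=[7.1838] v=[-2.3816]
Step 15: x=[6.9385] v=[-2.4532]
Step 16: x=[6.6878] v=[-2.5069]
Step 17: x=[6.4336] v=[-2.5424]
Step 18: x=[6.1777] v=[-2.5594]
Step 19: x=[5.9219] v=[-2.5578]
Step 20: x=[5.6681] v=[-2.5376]
Step 21: x=[5.4182] v=[-2.4989]
Step 22: x=[5.1740] v=[-2.4420]
Step 23: x=[4.9373] v=[-2.3674]
Step 24: x=[4.7097] v=[-2.2756]
Step 25: x=[4.4930] v=[-2.1672]
Step 26: x=[4.2887] v=[-2.0431]
Step 27: x=[4.0983] v=[-1.9041]
Step 28: x=[3.9232] v=[-1.7513]
Step 29: x=[3.7646] v=[-1.5857]
Step 30: x=[3.6237] v=[-1.4086]
Step 31: x=[3.5016] v=[-1.2212]
Step 32: x=[3.3991] v=[-1.0250]
Step 33: x=[3.3170] v=[-0.8213]
Step 34: x=[3.2558] v=[-0.6116]
Step 35: x=[3.2161] v=[-0.3975]
Step 36: x=[3.1981] v=[-0.1805]
Step 37: x=[3.2019] v=[0.0378]
First v>=0 after going negative at step 37, time=3.7000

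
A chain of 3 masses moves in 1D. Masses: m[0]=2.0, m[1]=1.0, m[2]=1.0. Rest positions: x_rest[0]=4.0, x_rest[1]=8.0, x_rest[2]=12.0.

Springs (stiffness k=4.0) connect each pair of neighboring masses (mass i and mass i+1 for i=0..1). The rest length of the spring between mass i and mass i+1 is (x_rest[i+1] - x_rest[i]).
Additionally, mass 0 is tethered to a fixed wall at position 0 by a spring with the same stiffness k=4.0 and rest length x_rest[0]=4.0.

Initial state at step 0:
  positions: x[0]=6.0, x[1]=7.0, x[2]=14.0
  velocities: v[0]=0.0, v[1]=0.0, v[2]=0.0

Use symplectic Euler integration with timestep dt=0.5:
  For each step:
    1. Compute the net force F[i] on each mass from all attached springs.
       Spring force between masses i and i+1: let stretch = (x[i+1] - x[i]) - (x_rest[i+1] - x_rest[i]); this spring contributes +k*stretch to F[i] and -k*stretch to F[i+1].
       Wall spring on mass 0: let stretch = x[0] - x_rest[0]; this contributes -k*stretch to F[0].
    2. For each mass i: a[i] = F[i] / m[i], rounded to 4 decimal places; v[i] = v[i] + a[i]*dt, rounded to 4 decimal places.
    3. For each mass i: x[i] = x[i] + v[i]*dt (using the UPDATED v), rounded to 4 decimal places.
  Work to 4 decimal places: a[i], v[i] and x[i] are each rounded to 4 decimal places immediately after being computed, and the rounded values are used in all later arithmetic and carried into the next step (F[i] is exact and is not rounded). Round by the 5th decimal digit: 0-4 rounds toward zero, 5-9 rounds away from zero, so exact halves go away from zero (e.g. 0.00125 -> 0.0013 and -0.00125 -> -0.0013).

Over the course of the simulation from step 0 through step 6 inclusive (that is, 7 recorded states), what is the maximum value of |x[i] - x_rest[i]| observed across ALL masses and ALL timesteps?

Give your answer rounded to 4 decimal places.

Step 0: x=[6.0000 7.0000 14.0000] v=[0.0000 0.0000 0.0000]
Step 1: x=[3.5000 13.0000 11.0000] v=[-5.0000 12.0000 -6.0000]
Step 2: x=[4.0000 7.5000 14.0000] v=[1.0000 -11.0000 6.0000]
Step 3: x=[4.2500 5.0000 14.5000] v=[0.5000 -5.0000 1.0000]
Step 4: x=[2.7500 11.2500 9.5000] v=[-3.0000 12.5000 -10.0000]
Step 5: x=[4.1250 7.2500 10.2500] v=[2.7500 -8.0000 1.5000]
Step 6: x=[5.0000 3.1250 12.0000] v=[1.7500 -8.2500 3.5000]
Max displacement = 5.0000

Answer: 5.0000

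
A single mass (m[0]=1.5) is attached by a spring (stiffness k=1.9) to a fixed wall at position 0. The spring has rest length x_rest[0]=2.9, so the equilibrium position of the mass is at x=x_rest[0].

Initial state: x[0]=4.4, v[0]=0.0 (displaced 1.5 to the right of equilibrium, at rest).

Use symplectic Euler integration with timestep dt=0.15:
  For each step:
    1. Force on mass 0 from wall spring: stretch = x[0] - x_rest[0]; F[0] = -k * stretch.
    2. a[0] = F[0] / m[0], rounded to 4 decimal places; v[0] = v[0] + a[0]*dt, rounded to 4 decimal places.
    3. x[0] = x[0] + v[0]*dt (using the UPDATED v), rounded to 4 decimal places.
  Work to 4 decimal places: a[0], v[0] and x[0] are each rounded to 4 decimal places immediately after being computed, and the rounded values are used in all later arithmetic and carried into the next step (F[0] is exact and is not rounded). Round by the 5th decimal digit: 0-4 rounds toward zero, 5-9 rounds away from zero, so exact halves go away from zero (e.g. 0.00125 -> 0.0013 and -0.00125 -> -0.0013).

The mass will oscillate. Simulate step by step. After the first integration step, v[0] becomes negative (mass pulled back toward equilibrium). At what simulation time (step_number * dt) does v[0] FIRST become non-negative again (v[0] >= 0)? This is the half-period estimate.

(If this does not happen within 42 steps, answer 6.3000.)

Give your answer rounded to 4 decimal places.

Answer: 2.8500

Derivation:
Step 0: x=[4.4000] v=[0.0000]
Step 1: x=[4.3573] v=[-0.2850]
Step 2: x=[4.2730] v=[-0.5619]
Step 3: x=[4.1496] v=[-0.8228]
Step 4: x=[3.9906] v=[-1.0602]
Step 5: x=[3.8005] v=[-1.2674]
Step 6: x=[3.5847] v=[-1.4385]
Step 7: x=[3.3494] v=[-1.5686]
Step 8: x=[3.1013] v=[-1.6540]
Step 9: x=[2.8475] v=[-1.6923]
Step 10: x=[2.5952] v=[-1.6823]
Step 11: x=[2.3515] v=[-1.6244]
Step 12: x=[2.1235] v=[-1.5202]
Step 13: x=[1.9176] v=[-1.3727]
Step 14: x=[1.7397] v=[-1.1860]
Step 15: x=[1.5949] v=[-0.9655]
Step 16: x=[1.4873] v=[-0.7175]
Step 17: x=[1.4199] v=[-0.4491]
Step 18: x=[1.3947] v=[-0.1679]
Step 19: x=[1.4124] v=[0.1181]
First v>=0 after going negative at step 19, time=2.8500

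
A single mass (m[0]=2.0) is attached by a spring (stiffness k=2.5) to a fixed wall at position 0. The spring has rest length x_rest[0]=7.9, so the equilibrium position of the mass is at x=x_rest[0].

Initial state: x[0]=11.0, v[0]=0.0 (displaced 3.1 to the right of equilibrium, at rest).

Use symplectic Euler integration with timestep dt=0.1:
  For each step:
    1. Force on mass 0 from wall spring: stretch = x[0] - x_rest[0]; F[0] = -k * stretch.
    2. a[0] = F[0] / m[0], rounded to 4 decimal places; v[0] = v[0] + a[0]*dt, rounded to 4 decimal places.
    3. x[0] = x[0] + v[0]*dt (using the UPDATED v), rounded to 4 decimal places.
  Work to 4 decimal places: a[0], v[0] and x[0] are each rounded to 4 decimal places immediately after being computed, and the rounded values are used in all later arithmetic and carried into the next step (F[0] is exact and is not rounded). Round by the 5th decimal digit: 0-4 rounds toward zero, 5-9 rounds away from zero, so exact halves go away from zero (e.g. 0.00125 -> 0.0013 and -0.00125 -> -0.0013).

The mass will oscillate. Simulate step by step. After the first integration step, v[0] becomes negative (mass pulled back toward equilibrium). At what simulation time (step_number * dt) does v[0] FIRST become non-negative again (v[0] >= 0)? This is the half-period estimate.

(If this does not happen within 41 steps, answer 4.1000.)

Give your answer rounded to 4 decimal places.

Answer: 2.9000

Derivation:
Step 0: x=[11.0000] v=[0.0000]
Step 1: x=[10.9613] v=[-0.3875]
Step 2: x=[10.8843] v=[-0.7702]
Step 3: x=[10.7700] v=[-1.1432]
Step 4: x=[10.6198] v=[-1.5020]
Step 5: x=[10.4356] v=[-1.8420]
Step 6: x=[10.2197] v=[-2.1590]
Step 7: x=[9.9748] v=[-2.4490]
Step 8: x=[9.7040] v=[-2.7084]
Step 9: x=[9.4106] v=[-2.9339]
Step 10: x=[9.0983] v=[-3.1227]
Step 11: x=[8.7711] v=[-3.2725]
Step 12: x=[8.4330] v=[-3.3814]
Step 13: x=[8.0882] v=[-3.4480]
Step 14: x=[7.7411] v=[-3.4715]
Step 15: x=[7.3959] v=[-3.4516]
Step 16: x=[7.0570] v=[-3.3886]
Step 17: x=[6.7287] v=[-3.2832]
Step 18: x=[6.4150] v=[-3.1368]
Step 19: x=[6.1199] v=[-2.9512]
Step 20: x=[5.8470] v=[-2.7287]
Step 21: x=[5.5998] v=[-2.4721]
Step 22: x=[5.3813] v=[-2.1846]
Step 23: x=[5.1943] v=[-1.8698]
Step 24: x=[5.0411] v=[-1.5316]
Step 25: x=[4.9237] v=[-1.1742]
Step 26: x=[4.8435] v=[-0.8022]
Step 27: x=[4.8015] v=[-0.4201]
Step 28: x=[4.7982] v=[-0.0328]
Step 29: x=[4.8337] v=[0.3549]
First v>=0 after going negative at step 29, time=2.9000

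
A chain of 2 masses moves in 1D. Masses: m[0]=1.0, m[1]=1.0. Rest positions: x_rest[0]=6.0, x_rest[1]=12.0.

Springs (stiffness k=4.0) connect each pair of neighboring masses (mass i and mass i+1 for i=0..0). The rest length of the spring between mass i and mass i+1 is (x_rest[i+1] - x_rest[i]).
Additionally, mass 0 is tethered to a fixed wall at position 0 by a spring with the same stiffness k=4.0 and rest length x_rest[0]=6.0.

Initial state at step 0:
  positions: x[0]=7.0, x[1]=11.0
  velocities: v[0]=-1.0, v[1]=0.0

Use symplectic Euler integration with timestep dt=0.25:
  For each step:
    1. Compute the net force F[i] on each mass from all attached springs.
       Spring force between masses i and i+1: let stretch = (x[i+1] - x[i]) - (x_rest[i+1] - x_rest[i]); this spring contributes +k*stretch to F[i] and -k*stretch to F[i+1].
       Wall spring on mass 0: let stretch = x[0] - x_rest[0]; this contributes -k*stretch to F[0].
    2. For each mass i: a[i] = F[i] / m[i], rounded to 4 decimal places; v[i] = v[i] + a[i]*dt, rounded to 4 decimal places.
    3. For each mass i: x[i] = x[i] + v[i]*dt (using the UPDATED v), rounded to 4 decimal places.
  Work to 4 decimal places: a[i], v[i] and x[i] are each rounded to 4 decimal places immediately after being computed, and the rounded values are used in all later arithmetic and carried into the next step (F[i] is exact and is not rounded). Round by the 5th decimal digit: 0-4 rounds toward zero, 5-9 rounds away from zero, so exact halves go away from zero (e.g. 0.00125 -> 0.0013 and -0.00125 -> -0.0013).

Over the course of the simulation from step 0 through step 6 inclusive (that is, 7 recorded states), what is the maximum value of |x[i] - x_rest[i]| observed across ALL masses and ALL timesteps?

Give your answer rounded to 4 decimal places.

Step 0: x=[7.0000 11.0000] v=[-1.0000 0.0000]
Step 1: x=[6.0000 11.5000] v=[-4.0000 2.0000]
Step 2: x=[4.8750 12.1250] v=[-4.5000 2.5000]
Step 3: x=[4.3438 12.4375] v=[-2.1250 1.2500]
Step 4: x=[4.7500 12.2266] v=[1.6249 -0.8437]
Step 5: x=[5.8379 11.6465] v=[4.3515 -2.3203]
Step 6: x=[6.9185 11.1143] v=[4.3222 -2.1289]
Max displacement = 1.6562

Answer: 1.6562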